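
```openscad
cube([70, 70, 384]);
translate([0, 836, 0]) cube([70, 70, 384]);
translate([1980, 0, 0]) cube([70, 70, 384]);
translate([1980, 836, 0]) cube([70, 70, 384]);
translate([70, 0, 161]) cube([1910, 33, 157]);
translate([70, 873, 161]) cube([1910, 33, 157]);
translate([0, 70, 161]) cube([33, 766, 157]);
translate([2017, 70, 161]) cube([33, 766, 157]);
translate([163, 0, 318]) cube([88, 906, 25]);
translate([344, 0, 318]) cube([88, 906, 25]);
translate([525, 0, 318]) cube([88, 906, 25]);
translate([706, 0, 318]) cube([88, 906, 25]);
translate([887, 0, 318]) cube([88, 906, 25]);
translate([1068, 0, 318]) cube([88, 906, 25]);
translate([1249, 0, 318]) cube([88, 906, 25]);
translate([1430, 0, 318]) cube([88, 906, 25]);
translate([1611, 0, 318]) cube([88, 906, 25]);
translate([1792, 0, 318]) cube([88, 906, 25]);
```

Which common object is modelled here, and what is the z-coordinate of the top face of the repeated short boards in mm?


A bed frame. The slat-top height is 343 mm.

Four posts, four rails, and a row of slats — a bed frame. Slats sit on the rails at z = 161 + 157 = 318; with slat thickness 25, the top is 343 mm.


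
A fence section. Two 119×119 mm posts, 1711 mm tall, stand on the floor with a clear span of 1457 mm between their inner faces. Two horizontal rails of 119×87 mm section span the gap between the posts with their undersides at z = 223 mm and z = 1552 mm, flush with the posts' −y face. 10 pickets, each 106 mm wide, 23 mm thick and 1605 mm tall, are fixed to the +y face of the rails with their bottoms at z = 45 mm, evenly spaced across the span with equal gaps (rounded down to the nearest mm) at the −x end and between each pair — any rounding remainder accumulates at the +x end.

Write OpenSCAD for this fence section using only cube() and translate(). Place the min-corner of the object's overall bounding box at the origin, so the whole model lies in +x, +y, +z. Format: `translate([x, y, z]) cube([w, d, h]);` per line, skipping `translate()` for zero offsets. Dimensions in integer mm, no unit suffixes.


cube([119, 119, 1711]);
translate([1576, 0, 0]) cube([119, 119, 1711]);
translate([119, 0, 223]) cube([1457, 119, 87]);
translate([119, 0, 1552]) cube([1457, 119, 87]);
translate([155, 119, 45]) cube([106, 23, 1605]);
translate([297, 119, 45]) cube([106, 23, 1605]);
translate([439, 119, 45]) cube([106, 23, 1605]);
translate([581, 119, 45]) cube([106, 23, 1605]);
translate([723, 119, 45]) cube([106, 23, 1605]);
translate([865, 119, 45]) cube([106, 23, 1605]);
translate([1007, 119, 45]) cube([106, 23, 1605]);
translate([1149, 119, 45]) cube([106, 23, 1605]);
translate([1291, 119, 45]) cube([106, 23, 1605]);
translate([1433, 119, 45]) cube([106, 23, 1605]);


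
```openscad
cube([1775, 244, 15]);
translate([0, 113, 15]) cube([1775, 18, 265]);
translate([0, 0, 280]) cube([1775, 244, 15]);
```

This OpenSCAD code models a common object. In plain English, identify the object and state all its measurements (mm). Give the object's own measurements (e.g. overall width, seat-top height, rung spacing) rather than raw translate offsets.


An I-beam lying along x, 1775 mm long. Overall section height 295 mm. Two flanges 244 mm wide (y) and 15 mm thick, one on the floor and one at the top; a web 18 mm thick runs between them, centred on the flange width.


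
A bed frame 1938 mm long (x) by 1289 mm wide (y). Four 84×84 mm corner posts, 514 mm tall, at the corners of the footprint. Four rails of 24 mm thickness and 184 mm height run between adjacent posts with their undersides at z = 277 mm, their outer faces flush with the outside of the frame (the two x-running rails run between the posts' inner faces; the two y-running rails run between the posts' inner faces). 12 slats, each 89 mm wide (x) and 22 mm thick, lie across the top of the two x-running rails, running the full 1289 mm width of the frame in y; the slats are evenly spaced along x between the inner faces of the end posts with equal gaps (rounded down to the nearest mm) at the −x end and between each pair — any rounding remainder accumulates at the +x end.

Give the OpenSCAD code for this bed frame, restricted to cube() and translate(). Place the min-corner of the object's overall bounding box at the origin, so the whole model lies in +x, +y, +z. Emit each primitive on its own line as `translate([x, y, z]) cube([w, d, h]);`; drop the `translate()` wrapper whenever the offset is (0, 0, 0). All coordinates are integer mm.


// slat z = rail_z + rail_h = 277 + 184 = 461
// slat gap = ⌊(1770 − 12·89) / 13⌋ = 54
cube([84, 84, 514]);
translate([0, 1205, 0]) cube([84, 84, 514]);
translate([1854, 0, 0]) cube([84, 84, 514]);
translate([1854, 1205, 0]) cube([84, 84, 514]);
translate([84, 0, 277]) cube([1770, 24, 184]);
translate([84, 1265, 277]) cube([1770, 24, 184]);
translate([0, 84, 277]) cube([24, 1121, 184]);
translate([1914, 84, 277]) cube([24, 1121, 184]);
translate([138, 0, 461]) cube([89, 1289, 22]);
translate([281, 0, 461]) cube([89, 1289, 22]);
translate([424, 0, 461]) cube([89, 1289, 22]);
translate([567, 0, 461]) cube([89, 1289, 22]);
translate([710, 0, 461]) cube([89, 1289, 22]);
translate([853, 0, 461]) cube([89, 1289, 22]);
translate([996, 0, 461]) cube([89, 1289, 22]);
translate([1139, 0, 461]) cube([89, 1289, 22]);
translate([1282, 0, 461]) cube([89, 1289, 22]);
translate([1425, 0, 461]) cube([89, 1289, 22]);
translate([1568, 0, 461]) cube([89, 1289, 22]);
translate([1711, 0, 461]) cube([89, 1289, 22]);


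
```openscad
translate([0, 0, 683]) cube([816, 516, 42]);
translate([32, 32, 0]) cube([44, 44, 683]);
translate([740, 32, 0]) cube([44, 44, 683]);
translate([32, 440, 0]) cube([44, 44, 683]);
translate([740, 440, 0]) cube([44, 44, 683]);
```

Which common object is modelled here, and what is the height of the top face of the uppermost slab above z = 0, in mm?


A table. The table height is 725 mm.

A 816×516×42 slab sits at z = 683 on four 44 mm square posts — a table. The top surface is at 683 + 42 = 725 mm.


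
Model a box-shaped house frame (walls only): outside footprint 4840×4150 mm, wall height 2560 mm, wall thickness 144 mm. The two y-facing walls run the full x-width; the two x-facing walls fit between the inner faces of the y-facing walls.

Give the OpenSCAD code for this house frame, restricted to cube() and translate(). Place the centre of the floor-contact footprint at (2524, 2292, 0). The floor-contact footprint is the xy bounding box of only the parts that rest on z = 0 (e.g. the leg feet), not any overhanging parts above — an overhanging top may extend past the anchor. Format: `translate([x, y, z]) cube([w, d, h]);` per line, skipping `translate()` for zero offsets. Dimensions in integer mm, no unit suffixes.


translate([104, 217, 0]) cube([4840, 144, 2560]);
translate([104, 4223, 0]) cube([4840, 144, 2560]);
translate([104, 361, 0]) cube([144, 3862, 2560]);
translate([4800, 361, 0]) cube([144, 3862, 2560]);


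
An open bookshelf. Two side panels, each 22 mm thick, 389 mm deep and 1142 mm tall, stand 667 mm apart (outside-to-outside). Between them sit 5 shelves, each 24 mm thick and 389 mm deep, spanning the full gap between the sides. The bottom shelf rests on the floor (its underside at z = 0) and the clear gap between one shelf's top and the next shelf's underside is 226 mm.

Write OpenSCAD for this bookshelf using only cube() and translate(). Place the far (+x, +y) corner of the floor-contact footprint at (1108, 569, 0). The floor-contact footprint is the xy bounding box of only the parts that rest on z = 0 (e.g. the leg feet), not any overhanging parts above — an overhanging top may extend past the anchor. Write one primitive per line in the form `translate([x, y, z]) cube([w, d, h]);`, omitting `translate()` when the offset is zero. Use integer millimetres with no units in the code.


translate([441, 180, 0]) cube([22, 389, 1142]);
translate([1086, 180, 0]) cube([22, 389, 1142]);
translate([463, 180, 0]) cube([623, 389, 24]);
translate([463, 180, 250]) cube([623, 389, 24]);
translate([463, 180, 500]) cube([623, 389, 24]);
translate([463, 180, 750]) cube([623, 389, 24]);
translate([463, 180, 1000]) cube([623, 389, 24]);


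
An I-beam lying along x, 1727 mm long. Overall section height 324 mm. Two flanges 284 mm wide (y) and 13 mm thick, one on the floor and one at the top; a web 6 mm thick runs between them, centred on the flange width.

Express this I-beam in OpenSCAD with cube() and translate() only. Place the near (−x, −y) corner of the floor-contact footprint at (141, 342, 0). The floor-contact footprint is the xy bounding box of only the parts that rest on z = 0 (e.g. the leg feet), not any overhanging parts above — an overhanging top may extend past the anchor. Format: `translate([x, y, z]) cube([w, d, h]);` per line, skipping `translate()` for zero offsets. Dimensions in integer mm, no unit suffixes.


translate([141, 342, 0]) cube([1727, 284, 13]);
translate([141, 481, 13]) cube([1727, 6, 298]);
translate([141, 342, 311]) cube([1727, 284, 13]);


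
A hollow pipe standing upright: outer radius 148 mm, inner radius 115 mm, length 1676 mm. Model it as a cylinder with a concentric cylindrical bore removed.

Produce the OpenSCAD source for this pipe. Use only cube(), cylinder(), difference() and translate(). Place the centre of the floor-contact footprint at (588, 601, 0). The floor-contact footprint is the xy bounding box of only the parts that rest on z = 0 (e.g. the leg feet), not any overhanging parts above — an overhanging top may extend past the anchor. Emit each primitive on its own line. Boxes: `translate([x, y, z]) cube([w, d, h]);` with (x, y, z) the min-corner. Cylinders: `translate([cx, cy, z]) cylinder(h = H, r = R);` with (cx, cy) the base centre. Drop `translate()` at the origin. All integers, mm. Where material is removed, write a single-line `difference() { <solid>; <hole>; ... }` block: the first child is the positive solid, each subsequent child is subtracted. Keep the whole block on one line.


difference() { translate([588, 601, 0]) cylinder(h = 1676, r = 148); translate([588, 601, 0]) cylinder(h = 1676, r = 115); }


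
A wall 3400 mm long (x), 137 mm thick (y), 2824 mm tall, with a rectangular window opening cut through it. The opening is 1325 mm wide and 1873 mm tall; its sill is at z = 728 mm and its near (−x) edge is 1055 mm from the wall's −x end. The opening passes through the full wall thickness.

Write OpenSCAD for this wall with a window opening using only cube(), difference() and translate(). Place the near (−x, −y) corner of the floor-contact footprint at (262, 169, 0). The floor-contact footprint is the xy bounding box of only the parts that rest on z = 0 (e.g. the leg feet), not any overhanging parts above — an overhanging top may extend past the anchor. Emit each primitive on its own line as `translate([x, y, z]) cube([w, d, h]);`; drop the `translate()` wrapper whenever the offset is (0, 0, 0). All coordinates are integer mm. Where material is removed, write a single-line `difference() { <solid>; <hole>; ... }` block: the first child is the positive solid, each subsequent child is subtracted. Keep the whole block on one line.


difference() { translate([262, 169, 0]) cube([3400, 137, 2824]); translate([1317, 169, 728]) cube([1325, 137, 1873]); }


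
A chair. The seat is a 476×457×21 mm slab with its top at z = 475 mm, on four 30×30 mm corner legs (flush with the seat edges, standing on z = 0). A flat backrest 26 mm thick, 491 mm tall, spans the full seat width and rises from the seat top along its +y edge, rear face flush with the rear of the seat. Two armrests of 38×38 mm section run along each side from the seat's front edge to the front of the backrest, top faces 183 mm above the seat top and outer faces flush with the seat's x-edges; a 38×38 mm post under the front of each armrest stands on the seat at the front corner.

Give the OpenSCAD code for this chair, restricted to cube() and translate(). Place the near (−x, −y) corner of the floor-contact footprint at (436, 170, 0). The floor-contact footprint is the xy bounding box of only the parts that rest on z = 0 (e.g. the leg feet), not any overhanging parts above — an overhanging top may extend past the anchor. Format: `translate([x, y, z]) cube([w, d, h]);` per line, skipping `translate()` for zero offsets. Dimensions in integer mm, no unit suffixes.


// leg_h = 475 - 21 = 454
// arm post h = 183 - 38 = 145
translate([436, 170, 454]) cube([476, 457, 21]);
translate([436, 170, 0]) cube([30, 30, 454]);
translate([882, 170, 0]) cube([30, 30, 454]);
translate([436, 597, 0]) cube([30, 30, 454]);
translate([882, 597, 0]) cube([30, 30, 454]);
translate([436, 601, 475]) cube([476, 26, 491]);
translate([436, 170, 620]) cube([38, 431, 38]);
translate([874, 170, 620]) cube([38, 431, 38]);
translate([436, 170, 475]) cube([38, 38, 145]);
translate([874, 170, 475]) cube([38, 38, 145]);


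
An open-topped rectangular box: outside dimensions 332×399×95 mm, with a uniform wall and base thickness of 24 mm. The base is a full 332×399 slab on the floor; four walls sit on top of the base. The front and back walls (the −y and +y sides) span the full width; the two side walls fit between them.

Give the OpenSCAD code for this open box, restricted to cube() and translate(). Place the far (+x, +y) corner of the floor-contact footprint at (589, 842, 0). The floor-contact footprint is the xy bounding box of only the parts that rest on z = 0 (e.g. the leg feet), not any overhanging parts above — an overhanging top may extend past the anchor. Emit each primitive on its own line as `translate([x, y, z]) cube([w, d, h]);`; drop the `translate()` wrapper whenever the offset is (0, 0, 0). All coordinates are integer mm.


translate([257, 443, 0]) cube([332, 399, 24]);
translate([257, 443, 24]) cube([332, 24, 71]);
translate([257, 818, 24]) cube([332, 24, 71]);
translate([257, 467, 24]) cube([24, 351, 71]);
translate([565, 467, 24]) cube([24, 351, 71]);


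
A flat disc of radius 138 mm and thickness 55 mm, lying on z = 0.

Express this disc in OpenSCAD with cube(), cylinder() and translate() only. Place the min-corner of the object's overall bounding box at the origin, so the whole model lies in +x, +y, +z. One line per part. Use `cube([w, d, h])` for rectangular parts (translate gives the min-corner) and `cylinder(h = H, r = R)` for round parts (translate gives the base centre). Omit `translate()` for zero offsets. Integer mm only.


translate([138, 138, 0]) cylinder(h = 55, r = 138);


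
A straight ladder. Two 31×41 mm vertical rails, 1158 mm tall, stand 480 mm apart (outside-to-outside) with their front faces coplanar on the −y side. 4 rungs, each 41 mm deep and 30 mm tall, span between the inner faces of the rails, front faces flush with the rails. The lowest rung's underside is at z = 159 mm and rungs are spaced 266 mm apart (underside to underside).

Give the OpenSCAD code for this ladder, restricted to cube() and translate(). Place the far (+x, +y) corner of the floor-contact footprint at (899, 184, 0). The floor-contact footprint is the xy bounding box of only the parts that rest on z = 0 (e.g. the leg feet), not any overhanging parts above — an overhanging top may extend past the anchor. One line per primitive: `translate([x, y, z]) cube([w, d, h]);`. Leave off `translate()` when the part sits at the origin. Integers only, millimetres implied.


translate([419, 143, 0]) cube([31, 41, 1158]);
translate([868, 143, 0]) cube([31, 41, 1158]);
translate([450, 143, 159]) cube([418, 41, 30]);
translate([450, 143, 425]) cube([418, 41, 30]);
translate([450, 143, 691]) cube([418, 41, 30]);
translate([450, 143, 957]) cube([418, 41, 30]);


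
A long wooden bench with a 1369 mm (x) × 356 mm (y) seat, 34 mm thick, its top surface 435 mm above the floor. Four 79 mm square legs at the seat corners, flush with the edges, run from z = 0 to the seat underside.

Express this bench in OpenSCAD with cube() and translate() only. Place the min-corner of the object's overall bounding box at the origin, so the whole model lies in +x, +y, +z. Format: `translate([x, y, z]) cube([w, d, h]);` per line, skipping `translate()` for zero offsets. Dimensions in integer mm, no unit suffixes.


translate([0, 0, 401]) cube([1369, 356, 34]);
cube([79, 79, 401]);
translate([0, 277, 0]) cube([79, 79, 401]);
translate([1290, 0, 0]) cube([79, 79, 401]);
translate([1290, 277, 0]) cube([79, 79, 401]);


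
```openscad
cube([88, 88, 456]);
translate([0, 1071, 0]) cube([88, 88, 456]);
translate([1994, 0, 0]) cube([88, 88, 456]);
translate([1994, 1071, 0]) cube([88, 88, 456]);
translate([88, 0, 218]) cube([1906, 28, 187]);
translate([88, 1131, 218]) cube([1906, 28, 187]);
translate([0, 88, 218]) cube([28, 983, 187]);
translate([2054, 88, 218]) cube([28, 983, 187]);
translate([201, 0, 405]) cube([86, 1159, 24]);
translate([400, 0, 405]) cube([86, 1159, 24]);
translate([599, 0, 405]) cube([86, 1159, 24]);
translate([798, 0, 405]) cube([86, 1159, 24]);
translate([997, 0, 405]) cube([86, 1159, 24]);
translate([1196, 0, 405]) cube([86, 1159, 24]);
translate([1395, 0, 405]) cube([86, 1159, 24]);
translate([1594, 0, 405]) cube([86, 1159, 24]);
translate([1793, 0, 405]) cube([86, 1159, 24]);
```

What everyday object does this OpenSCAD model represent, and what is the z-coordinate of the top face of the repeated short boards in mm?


A bed frame. The slat-top height is 429 mm.

Four posts, four rails, and a row of slats — a bed frame. Slats sit on the rails at z = 218 + 187 = 405; with slat thickness 24, the top is 429 mm.


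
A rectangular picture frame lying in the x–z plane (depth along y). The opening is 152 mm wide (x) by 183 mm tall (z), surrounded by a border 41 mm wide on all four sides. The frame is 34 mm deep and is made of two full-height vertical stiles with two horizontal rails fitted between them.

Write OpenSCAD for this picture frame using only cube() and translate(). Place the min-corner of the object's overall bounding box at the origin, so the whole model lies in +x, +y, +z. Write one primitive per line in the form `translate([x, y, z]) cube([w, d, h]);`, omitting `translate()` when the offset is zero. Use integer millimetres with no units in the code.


cube([41, 34, 265]);
translate([193, 0, 0]) cube([41, 34, 265]);
translate([41, 0, 0]) cube([152, 34, 41]);
translate([41, 0, 224]) cube([152, 34, 41]);


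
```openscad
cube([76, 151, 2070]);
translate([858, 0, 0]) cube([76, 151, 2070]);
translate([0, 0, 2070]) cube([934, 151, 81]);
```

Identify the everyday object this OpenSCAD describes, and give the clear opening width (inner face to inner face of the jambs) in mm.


A door frame. The clear opening width is 782 mm.

Two 2070 mm tall posts with a header on top — a door frame. The left jamb is 76 mm wide at x = 0; the right jamb starts at x = 858. The clear opening is 858 − 76 = 782 mm.


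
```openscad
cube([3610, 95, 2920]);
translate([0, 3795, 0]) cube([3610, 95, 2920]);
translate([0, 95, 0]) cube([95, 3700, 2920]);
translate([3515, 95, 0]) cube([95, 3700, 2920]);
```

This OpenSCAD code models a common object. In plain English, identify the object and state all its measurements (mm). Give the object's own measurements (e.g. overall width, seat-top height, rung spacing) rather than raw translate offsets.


The wall frame of a small rectangular building: four walls, each 2920 mm tall and 95 mm thick, enclosing a footprint 3610 mm (x) by 3890 mm (y) outside-to-outside, with no floor or roof. The front and back walls (the −y and +y sides) span the full width; the two side walls fit between them.


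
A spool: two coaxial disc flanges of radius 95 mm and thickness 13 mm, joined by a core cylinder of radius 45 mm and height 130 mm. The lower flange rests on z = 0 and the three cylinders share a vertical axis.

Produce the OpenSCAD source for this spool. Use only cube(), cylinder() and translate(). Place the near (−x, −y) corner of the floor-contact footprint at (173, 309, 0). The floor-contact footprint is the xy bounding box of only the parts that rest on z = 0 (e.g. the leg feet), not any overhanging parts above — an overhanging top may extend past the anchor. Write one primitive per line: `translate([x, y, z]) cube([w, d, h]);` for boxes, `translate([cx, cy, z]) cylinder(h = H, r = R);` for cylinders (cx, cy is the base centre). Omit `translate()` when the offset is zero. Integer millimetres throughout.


translate([268, 404, 0]) cylinder(h = 13, r = 95);
translate([268, 404, 13]) cylinder(h = 130, r = 45);
translate([268, 404, 143]) cylinder(h = 13, r = 95);


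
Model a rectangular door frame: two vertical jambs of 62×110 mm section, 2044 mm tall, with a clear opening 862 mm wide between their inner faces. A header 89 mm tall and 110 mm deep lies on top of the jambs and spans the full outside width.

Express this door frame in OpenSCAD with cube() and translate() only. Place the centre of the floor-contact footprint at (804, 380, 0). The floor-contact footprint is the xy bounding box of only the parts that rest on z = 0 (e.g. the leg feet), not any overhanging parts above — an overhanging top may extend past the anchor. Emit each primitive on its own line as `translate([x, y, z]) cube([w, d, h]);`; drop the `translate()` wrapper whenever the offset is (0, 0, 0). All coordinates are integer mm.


translate([311, 325, 0]) cube([62, 110, 2044]);
translate([1235, 325, 0]) cube([62, 110, 2044]);
translate([311, 325, 2044]) cube([986, 110, 89]);


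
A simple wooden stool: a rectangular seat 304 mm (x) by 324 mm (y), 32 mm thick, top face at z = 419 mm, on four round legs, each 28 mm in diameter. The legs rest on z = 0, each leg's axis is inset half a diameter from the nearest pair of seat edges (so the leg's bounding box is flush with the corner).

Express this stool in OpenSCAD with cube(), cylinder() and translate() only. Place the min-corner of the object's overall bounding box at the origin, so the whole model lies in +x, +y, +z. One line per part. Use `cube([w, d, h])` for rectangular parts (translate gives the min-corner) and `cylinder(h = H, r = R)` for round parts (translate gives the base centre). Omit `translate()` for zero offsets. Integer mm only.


// leg_h = 419 - 32 = 387
translate([0, 0, 387]) cube([304, 324, 32]);
translate([14, 14, 0]) cylinder(h = 387, r = 14);
translate([290, 14, 0]) cylinder(h = 387, r = 14);
translate([14, 310, 0]) cylinder(h = 387, r = 14);
translate([290, 310, 0]) cylinder(h = 387, r = 14);


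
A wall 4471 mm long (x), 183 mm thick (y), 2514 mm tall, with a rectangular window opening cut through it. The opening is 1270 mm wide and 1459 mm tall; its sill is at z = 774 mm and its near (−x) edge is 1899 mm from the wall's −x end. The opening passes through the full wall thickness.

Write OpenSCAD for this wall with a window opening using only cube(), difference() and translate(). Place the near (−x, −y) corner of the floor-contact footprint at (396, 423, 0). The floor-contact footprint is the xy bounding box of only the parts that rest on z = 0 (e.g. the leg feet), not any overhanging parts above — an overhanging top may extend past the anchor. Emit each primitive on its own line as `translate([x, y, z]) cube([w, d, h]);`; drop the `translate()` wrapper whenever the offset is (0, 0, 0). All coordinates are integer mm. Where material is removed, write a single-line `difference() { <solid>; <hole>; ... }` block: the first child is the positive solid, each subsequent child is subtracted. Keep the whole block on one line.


difference() { translate([396, 423, 0]) cube([4471, 183, 2514]); translate([2295, 423, 774]) cube([1270, 183, 1459]); }


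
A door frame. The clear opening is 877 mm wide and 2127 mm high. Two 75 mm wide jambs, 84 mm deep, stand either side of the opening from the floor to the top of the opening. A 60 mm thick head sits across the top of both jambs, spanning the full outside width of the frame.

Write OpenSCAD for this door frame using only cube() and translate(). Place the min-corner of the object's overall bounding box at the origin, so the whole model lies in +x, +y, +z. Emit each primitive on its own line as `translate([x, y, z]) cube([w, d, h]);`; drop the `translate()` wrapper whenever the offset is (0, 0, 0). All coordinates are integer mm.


cube([75, 84, 2127]);
translate([952, 0, 0]) cube([75, 84, 2127]);
translate([0, 0, 2127]) cube([1027, 84, 60]);


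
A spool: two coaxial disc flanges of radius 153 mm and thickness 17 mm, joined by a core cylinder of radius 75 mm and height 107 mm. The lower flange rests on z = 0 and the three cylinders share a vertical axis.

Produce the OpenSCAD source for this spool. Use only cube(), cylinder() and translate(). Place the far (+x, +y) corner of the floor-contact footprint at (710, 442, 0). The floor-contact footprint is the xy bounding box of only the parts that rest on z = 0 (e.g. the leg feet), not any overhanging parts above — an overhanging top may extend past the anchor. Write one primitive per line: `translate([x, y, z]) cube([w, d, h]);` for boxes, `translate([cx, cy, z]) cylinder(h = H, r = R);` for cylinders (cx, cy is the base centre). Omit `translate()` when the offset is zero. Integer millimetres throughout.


translate([557, 289, 0]) cylinder(h = 17, r = 153);
translate([557, 289, 17]) cylinder(h = 107, r = 75);
translate([557, 289, 124]) cylinder(h = 17, r = 153);


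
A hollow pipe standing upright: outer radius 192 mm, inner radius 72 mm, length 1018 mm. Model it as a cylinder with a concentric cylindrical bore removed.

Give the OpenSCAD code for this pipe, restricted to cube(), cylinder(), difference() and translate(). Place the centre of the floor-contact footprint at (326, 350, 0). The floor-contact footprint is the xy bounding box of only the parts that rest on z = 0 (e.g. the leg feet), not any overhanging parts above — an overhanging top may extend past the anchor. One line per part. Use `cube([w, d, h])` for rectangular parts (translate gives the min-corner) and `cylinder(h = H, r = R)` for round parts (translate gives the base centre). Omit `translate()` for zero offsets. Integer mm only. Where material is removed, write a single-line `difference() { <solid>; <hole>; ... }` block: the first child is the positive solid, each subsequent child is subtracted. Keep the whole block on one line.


difference() { translate([326, 350, 0]) cylinder(h = 1018, r = 192); translate([326, 350, 0]) cylinder(h = 1018, r = 72); }


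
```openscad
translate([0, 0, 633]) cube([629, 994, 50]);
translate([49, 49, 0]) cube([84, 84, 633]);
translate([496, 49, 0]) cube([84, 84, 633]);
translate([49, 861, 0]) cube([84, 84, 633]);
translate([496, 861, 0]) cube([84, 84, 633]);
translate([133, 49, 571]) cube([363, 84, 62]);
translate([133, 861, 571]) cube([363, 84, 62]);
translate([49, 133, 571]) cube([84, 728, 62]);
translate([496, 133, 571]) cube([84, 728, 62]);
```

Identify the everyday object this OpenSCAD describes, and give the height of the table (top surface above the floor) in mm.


A table. The table height is 683 mm.

A 629×994×50 slab sits at z = 633 on four 84 mm square posts — a table. The top surface is at 633 + 50 = 683 mm.


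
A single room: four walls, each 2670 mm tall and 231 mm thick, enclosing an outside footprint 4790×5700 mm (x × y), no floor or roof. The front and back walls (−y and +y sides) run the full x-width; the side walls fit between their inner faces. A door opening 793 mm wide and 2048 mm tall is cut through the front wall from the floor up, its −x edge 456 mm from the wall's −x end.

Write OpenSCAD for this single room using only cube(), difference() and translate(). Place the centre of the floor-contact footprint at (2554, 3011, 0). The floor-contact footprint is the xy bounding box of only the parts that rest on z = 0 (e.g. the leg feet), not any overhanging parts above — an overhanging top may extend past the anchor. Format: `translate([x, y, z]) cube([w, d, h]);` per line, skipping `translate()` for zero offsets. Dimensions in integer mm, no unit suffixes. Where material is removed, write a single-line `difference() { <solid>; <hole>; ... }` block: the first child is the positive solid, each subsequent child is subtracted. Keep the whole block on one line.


difference() { translate([159, 161, 0]) cube([4790, 231, 2670]); translate([615, 161, 0]) cube([793, 231, 2048]); }
translate([159, 5630, 0]) cube([4790, 231, 2670]);
translate([159, 392, 0]) cube([231, 5238, 2670]);
translate([4718, 392, 0]) cube([231, 5238, 2670]);


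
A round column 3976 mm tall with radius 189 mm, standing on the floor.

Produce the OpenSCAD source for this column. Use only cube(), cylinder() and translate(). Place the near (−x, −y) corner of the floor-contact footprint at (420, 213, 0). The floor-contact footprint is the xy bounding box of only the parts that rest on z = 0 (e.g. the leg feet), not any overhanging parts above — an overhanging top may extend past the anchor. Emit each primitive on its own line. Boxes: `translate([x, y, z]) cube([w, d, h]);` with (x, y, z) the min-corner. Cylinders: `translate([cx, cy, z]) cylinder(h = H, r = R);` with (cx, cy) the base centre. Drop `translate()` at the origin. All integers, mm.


translate([609, 402, 0]) cylinder(h = 3976, r = 189);


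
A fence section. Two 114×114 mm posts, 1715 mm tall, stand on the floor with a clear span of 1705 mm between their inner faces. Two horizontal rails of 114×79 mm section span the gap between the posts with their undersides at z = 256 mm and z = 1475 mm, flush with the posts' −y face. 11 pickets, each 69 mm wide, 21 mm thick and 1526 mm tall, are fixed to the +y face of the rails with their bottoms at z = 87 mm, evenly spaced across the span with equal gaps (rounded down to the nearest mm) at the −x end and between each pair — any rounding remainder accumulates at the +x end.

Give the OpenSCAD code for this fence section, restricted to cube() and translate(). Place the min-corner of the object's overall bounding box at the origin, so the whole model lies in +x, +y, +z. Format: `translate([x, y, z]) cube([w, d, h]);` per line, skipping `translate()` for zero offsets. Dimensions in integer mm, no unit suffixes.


cube([114, 114, 1715]);
translate([1819, 0, 0]) cube([114, 114, 1715]);
translate([114, 0, 256]) cube([1705, 114, 79]);
translate([114, 0, 1475]) cube([1705, 114, 79]);
translate([192, 114, 87]) cube([69, 21, 1526]);
translate([339, 114, 87]) cube([69, 21, 1526]);
translate([486, 114, 87]) cube([69, 21, 1526]);
translate([633, 114, 87]) cube([69, 21, 1526]);
translate([780, 114, 87]) cube([69, 21, 1526]);
translate([927, 114, 87]) cube([69, 21, 1526]);
translate([1074, 114, 87]) cube([69, 21, 1526]);
translate([1221, 114, 87]) cube([69, 21, 1526]);
translate([1368, 114, 87]) cube([69, 21, 1526]);
translate([1515, 114, 87]) cube([69, 21, 1526]);
translate([1662, 114, 87]) cube([69, 21, 1526]);


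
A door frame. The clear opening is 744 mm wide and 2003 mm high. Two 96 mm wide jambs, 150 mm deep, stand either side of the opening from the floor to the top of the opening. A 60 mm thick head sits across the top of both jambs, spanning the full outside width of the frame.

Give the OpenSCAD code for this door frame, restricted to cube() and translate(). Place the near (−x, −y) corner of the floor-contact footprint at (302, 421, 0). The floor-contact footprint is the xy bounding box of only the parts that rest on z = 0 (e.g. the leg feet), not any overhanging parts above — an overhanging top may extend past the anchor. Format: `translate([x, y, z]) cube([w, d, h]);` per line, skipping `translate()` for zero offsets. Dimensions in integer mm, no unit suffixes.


translate([302, 421, 0]) cube([96, 150, 2003]);
translate([1142, 421, 0]) cube([96, 150, 2003]);
translate([302, 421, 2003]) cube([936, 150, 60]);


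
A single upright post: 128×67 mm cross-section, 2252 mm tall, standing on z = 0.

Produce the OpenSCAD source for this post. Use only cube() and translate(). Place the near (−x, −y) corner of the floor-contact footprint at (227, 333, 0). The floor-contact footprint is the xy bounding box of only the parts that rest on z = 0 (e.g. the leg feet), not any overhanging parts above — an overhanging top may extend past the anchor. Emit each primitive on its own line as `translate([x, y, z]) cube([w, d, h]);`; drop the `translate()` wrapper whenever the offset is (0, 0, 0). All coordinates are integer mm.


translate([227, 333, 0]) cube([128, 67, 2252]);


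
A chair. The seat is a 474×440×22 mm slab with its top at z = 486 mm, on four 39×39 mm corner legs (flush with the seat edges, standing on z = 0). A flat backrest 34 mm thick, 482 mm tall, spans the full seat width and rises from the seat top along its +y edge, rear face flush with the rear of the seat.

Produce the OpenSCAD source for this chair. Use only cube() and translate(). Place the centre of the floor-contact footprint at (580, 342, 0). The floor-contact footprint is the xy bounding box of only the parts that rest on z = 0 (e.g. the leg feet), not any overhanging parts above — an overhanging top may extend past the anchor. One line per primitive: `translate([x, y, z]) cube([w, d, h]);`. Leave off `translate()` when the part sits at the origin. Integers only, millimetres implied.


translate([343, 122, 464]) cube([474, 440, 22]);
translate([343, 122, 0]) cube([39, 39, 464]);
translate([778, 122, 0]) cube([39, 39, 464]);
translate([343, 523, 0]) cube([39, 39, 464]);
translate([778, 523, 0]) cube([39, 39, 464]);
translate([343, 528, 486]) cube([474, 34, 482]);


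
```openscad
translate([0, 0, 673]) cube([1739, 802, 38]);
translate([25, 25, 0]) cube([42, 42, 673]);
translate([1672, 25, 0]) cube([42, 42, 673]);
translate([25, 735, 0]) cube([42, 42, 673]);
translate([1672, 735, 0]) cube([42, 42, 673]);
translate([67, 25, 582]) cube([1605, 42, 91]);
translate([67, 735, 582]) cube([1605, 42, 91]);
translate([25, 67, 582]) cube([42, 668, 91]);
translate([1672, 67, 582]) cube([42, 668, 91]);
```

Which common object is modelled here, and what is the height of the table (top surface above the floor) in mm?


A table. The table height is 711 mm.

A 1739×802×38 slab sits at z = 673 on four 42 mm square posts — a table. The top surface is at 673 + 38 = 711 mm.


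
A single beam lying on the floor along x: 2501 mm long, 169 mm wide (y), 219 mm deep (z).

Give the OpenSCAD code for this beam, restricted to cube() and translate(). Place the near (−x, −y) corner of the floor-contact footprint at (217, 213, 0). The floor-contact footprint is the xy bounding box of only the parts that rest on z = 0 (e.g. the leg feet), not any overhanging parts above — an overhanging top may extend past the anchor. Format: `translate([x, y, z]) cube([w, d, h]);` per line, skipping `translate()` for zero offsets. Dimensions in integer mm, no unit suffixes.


translate([217, 213, 0]) cube([2501, 169, 219]);


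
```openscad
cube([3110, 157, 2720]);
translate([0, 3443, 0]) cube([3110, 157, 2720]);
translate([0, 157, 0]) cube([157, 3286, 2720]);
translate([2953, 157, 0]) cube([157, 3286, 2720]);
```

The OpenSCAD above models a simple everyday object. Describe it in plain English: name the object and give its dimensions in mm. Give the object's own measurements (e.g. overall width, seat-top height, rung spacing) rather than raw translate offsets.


The wall frame of a small rectangular building: four walls, each 2720 mm tall and 157 mm thick, enclosing a footprint 3110 mm (x) by 3600 mm (y) outside-to-outside, with no floor or roof. The front and back walls (the −y and +y sides) span the full width; the two side walls fit between them.


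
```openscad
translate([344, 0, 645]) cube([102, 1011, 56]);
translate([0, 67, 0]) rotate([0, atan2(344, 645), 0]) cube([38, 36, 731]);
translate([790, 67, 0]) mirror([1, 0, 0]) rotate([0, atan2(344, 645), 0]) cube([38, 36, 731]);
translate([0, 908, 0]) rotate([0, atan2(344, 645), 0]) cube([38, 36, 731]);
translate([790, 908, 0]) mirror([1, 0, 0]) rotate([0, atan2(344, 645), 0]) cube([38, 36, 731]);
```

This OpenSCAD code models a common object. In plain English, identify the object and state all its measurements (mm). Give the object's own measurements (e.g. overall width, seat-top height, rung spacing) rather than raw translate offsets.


A sawhorse. A 102×1011×56 mm beam (x, y, z) sits on two A-frame leg pairs. Each pair is two raked legs of 38×36 mm section (36 mm along y) splaying symmetrically in x. Each leg rises 645 mm vertically over 344 mm of horizontal reach and is 731 mm long along its own axis. Every leg's outer bottom edge rests on the floor and its outer top edge meets a bottom edge of the beam — the left legs (tilting toward +x) meet the beam's −x bottom edge, the right legs (their mirror images, tilting toward −x) meet its +x bottom edge — so the leg tops tuck under the beam, the beam's underside is 645 mm above the floor, and the feet are 790 mm apart outside-to-outside with the beam centred between them. The two leg pairs are set in 67 mm from either end of the beam.


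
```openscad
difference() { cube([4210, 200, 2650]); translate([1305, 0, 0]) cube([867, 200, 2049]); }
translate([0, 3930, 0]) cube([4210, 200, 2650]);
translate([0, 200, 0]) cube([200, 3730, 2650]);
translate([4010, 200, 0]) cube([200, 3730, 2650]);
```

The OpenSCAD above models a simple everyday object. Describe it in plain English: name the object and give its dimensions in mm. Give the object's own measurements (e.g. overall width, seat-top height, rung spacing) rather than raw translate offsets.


A single room: four walls, each 2650 mm tall and 200 mm thick, enclosing an outside footprint 4210×4130 mm (x × y), no floor or roof. The front and back walls (−y and +y sides) run the full x-width; the side walls fit between their inner faces. A door opening 867 mm wide and 2049 mm tall is cut through the front wall from the floor up, its −x edge 1305 mm from the wall's −x end.


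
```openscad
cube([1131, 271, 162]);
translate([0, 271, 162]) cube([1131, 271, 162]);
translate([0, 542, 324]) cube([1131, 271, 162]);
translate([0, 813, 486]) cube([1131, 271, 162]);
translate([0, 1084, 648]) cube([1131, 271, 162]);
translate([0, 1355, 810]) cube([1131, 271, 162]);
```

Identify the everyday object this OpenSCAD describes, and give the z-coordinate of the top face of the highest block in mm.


A staircase. The total rise is 972 mm.

6 identical blocks, each offset up and back from the previous — a staircase. Each step is 162 mm tall and there are 6 of them, so the total rise is 6 × 162 = 972 mm.


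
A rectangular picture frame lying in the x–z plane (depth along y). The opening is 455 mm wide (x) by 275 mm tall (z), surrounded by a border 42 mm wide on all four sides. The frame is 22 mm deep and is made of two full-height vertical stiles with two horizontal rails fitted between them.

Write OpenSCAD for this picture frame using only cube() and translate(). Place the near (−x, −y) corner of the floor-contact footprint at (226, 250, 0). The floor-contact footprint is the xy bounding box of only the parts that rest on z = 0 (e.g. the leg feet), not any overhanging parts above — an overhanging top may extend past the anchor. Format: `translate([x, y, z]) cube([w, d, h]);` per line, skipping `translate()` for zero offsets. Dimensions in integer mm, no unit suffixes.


translate([226, 250, 0]) cube([42, 22, 359]);
translate([723, 250, 0]) cube([42, 22, 359]);
translate([268, 250, 0]) cube([455, 22, 42]);
translate([268, 250, 317]) cube([455, 22, 42]);


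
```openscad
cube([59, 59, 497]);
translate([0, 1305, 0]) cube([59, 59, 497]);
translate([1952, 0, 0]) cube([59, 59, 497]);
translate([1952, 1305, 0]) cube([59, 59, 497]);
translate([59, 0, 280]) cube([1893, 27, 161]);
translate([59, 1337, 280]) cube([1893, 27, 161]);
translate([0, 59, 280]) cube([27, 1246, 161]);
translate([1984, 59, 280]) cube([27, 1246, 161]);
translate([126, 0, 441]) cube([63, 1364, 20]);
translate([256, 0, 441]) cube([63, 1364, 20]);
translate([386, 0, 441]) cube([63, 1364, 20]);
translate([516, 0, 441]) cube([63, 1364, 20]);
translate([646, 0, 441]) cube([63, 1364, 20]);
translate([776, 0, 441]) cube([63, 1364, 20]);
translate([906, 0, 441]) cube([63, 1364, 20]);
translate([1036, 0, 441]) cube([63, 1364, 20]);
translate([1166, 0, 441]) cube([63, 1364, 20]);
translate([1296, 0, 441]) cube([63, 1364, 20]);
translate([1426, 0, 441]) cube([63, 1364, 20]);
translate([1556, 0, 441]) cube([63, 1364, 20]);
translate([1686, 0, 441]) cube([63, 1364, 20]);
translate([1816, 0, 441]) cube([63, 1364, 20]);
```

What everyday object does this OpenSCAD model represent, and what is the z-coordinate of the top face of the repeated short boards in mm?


A bed frame. The slat-top height is 461 mm.

Four posts, four rails, and a row of slats — a bed frame. Slats sit on the rails at z = 280 + 161 = 441; with slat thickness 20, the top is 461 mm.
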